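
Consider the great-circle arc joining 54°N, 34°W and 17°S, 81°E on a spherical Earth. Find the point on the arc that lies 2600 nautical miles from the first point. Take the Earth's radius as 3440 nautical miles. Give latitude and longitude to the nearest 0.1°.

≈ 41.3°N, 30.0°E

Write both endpoints as unit vectors p₁, p₂ with components (cos φ cos λ, cos φ sin λ, sin φ).
The central angle between the endpoints is δ = arccos(p₁·p₂) ≈ 2.065 rad (118.3°). The total great-circle distance is δ·R ≈ 2.065 × 3440 ≈ 7103 nmi, so the target fraction is f = 2600/7103 ≈ 0.366.
Interpolate at f ≈ 0.366 with slerp weights a = sin((1−f)δ)/sin δ ≈ 1.097, b = sin(fδ)/sin δ ≈ 0.779.
p = a·p₁ + b·p₂ ≈ (0.651, 0.375, 0.660); φ = arcsin(p_z) ≈ 41.28°, λ = atan2(p_y, p_x) ≈ 29.95°.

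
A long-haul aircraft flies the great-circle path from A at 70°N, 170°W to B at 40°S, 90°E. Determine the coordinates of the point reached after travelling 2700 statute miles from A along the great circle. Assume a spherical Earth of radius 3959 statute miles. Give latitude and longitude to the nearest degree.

≈ 45°N, 128°E

Write both endpoints as unit vectors p₁, p₂ with components (cos φ cos λ, cos φ sin λ, sin φ).
The central angle between the endpoints is δ = arccos(p₁·p₂) ≈ 2.278 rad (130.5°). The total great-circle distance is δ·R ≈ 2.278 × 3959 ≈ 9018 mi, so the target fraction is f = 2700/9018 ≈ 0.299.
Interpolate at f ≈ 0.299 with slerp weights a = sin((1−f)δ)/sin δ ≈ 1.315, b = sin(fδ)/sin δ ≈ 0.829.
p = a·p₁ + b·p₂ ≈ (-0.443, 0.557, 0.703); φ = arcsin(p_z) ≈ 44.64°, λ = atan2(p_y, p_x) ≈ 128.49°.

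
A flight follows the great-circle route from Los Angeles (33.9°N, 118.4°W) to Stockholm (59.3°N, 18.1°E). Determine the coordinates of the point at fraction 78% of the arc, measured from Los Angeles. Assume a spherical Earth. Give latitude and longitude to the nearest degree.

≈ 71°N, 14°W

Convert each endpoint to a unit vector on the sphere (x = cos φ cos λ, y = cos φ sin λ, z = sin φ).
The central angle between the endpoints is δ = arccos(p₁·p₂) ≈ 1.398 rad (80.1°).
Interpolate at f = 0.78 with slerp weights a = sin((1−f)δ)/sin δ ≈ 0.307, b = sin(fδ)/sin δ ≈ 0.900.
p = a·p₁ + b·p₂ ≈ (0.316, -0.082, 0.945); φ = arcsin(p_z) ≈ 70.98°, λ = atan2(p_y, p_x) ≈ -14.49°.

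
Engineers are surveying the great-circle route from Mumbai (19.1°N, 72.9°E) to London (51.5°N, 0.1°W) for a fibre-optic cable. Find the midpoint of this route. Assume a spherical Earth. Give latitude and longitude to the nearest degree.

≈ (41°N, 45°E)

The haversine formula gives a central angle δ ≈ 1.128 rad (64.7°) between the endpoints.
Interpolate at f = 1/2 with slerp weights a = sin((1−f)δ)/sin δ ≈ 0.592, b = sin(fδ)/sin δ ≈ 0.592.
p = a·p₁ + b·p₂ ≈ (0.533, 0.534, 0.657); φ = arcsin(p_z) ≈ 41.05°, λ = atan2(p_y, p_x) ≈ 45.05°.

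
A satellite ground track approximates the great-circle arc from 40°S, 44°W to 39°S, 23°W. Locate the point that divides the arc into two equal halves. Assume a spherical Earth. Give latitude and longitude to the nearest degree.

The haversine formula gives a central angle δ ≈ 0.283 rad (16.2°) between the endpoints.
Interpolate at f = 1/2 with slerp weights a = sin((1−f)δ)/sin δ ≈ 0.505, b = sin(fδ)/sin δ ≈ 0.505.
p = a·p₁ + b·p₂ ≈ (0.640, -0.422, -0.642); φ = arcsin(p_z) ≈ -39.98°, λ = atan2(p_y, p_x) ≈ -33.42°.

≈ 40°S, 33°W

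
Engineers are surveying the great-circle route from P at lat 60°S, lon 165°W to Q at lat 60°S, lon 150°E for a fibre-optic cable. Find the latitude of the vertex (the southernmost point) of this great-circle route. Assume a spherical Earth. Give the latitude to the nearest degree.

The great circle lies in the plane with unit normal n̂ = (p₁ × p₂)/|p₁ × p₂|.
Here n̂_z ≈ -0.471; the vertex latitude is φ_max = arccos|n̂_z| ≈ 61.9°.
Check via Clairaut: cos φ_max = |cos φ₁| · sin C = cos(60.0°)·sin(109.7°) ≈ 0.471, again giving ≈ 61.9°.

≈ 62°S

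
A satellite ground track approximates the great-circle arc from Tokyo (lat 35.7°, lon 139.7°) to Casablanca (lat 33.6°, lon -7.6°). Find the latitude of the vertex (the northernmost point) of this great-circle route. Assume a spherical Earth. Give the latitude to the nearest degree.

The great circle lies in the plane with unit normal n̂ = (p₁ × p₂)/|p₁ × p₂|.
Here n̂_z ≈ -0.377; the vertex latitude is φ_max = arccos|n̂_z| ≈ 67.9°.
Check via Clairaut: cos φ_max = |cos φ₁| · sin C = cos(35.7°)·sin(27.7°) ≈ 0.377, again giving ≈ 67.9°.

≈ 68°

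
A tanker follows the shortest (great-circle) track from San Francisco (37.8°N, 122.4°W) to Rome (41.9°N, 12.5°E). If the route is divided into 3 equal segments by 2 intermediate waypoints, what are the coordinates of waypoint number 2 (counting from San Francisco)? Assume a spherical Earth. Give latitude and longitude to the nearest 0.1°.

≈ (62.5°N, 25.0°W)

Write both endpoints as unit vectors p₁, p₂ with components (cos φ cos λ, cos φ sin λ, sin φ).
The central angle between the endpoints is δ = arccos(p₁·p₂) ≈ 1.577 rad (90.3°).
Interpolate at f = 2/3 with slerp weights a = sin((1−f)δ)/sin δ ≈ 0.502, b = sin(fδ)/sin δ ≈ 0.868.
p = a·p₁ + b·p₂ ≈ (0.418, -0.195, 0.887); φ = arcsin(p_z) ≈ 62.52°, λ = atan2(p_y, p_x) ≈ -24.98°.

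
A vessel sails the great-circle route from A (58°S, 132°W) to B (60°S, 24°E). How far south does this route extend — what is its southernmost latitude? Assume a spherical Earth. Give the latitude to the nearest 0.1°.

≈ 82.9°S

The great circle lies in the plane with unit normal n̂ = (p₁ × p₂)/|p₁ × p₂|.
Here n̂_z ≈ +0.124; the vertex latitude is φ_max = arccos|n̂_z| ≈ 82.9°.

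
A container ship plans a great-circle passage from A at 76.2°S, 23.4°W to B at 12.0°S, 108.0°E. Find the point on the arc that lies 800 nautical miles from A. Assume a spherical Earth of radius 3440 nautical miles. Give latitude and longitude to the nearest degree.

≈ 79°S, 41°E

The haversine formula gives a central angle δ ≈ 1.523 rad (87.3°) between the endpoints. The total great-circle distance is δ·R ≈ 1.523 × 3440 ≈ 5240 nmi, so the target fraction is f = 800/5240 ≈ 0.153.
Interpolate at f ≈ 0.153 with slerp weights a = sin((1−f)δ)/sin δ ≈ 0.962, b = sin(fδ)/sin δ ≈ 0.231.
p = a·p₁ + b·p₂ ≈ (0.141, 0.123, -0.982); φ = arcsin(p_z) ≈ -79.20°, λ = atan2(p_y, p_x) ≈ 41.24°.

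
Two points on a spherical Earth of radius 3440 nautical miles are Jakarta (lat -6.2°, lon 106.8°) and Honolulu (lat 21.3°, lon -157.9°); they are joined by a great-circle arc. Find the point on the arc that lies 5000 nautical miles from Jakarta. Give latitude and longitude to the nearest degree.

≈ lat 20°, lon -173°

Convert each endpoint to a unit vector on the sphere (x = cos φ cos λ, y = cos φ sin λ, z = sin φ).
The central angle between the endpoints is δ = arccos(p₁·p₂) ≈ 1.696 rad (97.2°). The total great-circle distance is δ·R ≈ 1.696 × 3440 ≈ 5834 nmi, so the target fraction is f = 5000/5834 ≈ 0.857.
Interpolate at f ≈ 0.857 with slerp weights a = sin((1−f)δ)/sin δ ≈ 0.242, b = sin(fδ)/sin δ ≈ 1.001.
p = a·p₁ + b·p₂ ≈ (-0.934, -0.121, 0.337); φ = arcsin(p_z) ≈ 19.72°, λ = atan2(p_y, p_x) ≈ -172.64°.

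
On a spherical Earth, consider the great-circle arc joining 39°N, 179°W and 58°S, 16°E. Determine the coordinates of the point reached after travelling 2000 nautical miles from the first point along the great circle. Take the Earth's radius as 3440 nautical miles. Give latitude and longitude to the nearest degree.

≈ 8°N, 169°E

Convert each endpoint to a unit vector on the sphere (x = cos φ cos λ, y = cos φ sin λ, z = sin φ).
The central angle between the endpoints is δ = arccos(p₁·p₂) ≈ 2.769 rad (158.7°). The total great-circle distance is δ·R ≈ 2.769 × 3440 ≈ 9526 nmi, so the target fraction is f = 2000/9526 ≈ 0.210.
Interpolate at f ≈ 0.210 with slerp weights a = sin((1−f)δ)/sin δ ≈ 2.242, b = sin(fδ)/sin δ ≈ 1.510.
p = a·p₁ + b·p₂ ≈ (-0.973, 0.190, 0.131); φ = arcsin(p_z) ≈ 7.51°, λ = atan2(p_y, p_x) ≈ 168.95°.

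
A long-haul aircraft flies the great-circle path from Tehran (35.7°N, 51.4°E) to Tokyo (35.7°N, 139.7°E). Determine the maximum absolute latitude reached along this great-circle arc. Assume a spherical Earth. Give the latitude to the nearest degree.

The great circle lies in the plane with unit normal n̂ = (p₁ × p₂)/|p₁ × p₂|.
Here n̂_z ≈ +0.707; the vertex latitude is φ_max = arccos|n̂_z| ≈ 45.0°.

≈ 45°N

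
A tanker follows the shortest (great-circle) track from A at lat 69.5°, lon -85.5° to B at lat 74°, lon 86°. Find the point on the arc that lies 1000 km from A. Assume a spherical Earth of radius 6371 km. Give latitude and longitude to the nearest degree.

Write both endpoints as unit vectors p₁, p₂ with components (cos φ cos λ, cos φ sin λ, sin φ).
The central angle between the endpoints is δ = arccos(p₁·p₂) ≈ 0.635 rad (36.4°). The total great-circle distance is δ·R ≈ 0.635 × 6371 ≈ 4047 km, so the target fraction is f = 1000/4047 ≈ 0.247.
Interpolate at f ≈ 0.247 with slerp weights a = sin((1−f)δ)/sin δ ≈ 0.776, b = sin(fδ)/sin δ ≈ 0.263.
p = a·p₁ + b·p₂ ≈ (0.026, -0.198, 0.980); φ = arcsin(p_z) ≈ 78.46°, λ = atan2(p_y, p_x) ≈ -82.43°.

≈ lat 78°, lon -82°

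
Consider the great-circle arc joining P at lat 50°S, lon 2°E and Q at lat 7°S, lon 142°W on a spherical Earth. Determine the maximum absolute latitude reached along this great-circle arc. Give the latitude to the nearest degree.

The great circle lies in the plane with unit normal n̂ = (p₁ × p₂)/|p₁ × p₂|.
Here n̂_z ≈ -0.414; the vertex latitude is φ_max = arccos|n̂_z| ≈ 65.6°.
Check via Clairaut: cos φ_max = |cos φ₁| · sin C = cos(50.0°)·sin(139.9°) ≈ 0.414, again giving ≈ 65.6°.

≈ 66°S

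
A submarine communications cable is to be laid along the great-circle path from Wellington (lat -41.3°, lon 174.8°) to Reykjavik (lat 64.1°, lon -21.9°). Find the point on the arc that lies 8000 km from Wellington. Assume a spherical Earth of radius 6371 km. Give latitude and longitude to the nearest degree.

≈ lat 28°, lon -166°

From cos δ = sin φ₁ sin φ₂ + cos φ₁ cos φ₂ cos Δλ, the central angle is δ ≈ 2.709 rad (155.2°). The total great-circle distance is δ·R ≈ 2.709 × 6371 ≈ 17261 km, so the target fraction is f = 8000/17261 ≈ 0.463.
Interpolate at f ≈ 0.463 with slerp weights a = sin((1−f)δ)/sin δ ≈ 2.371, b = sin(fδ)/sin δ ≈ 2.270.
p = a·p₁ + b·p₂ ≈ (-0.854, -0.208, 0.477); φ = arcsin(p_z) ≈ 28.48°, λ = atan2(p_y, p_x) ≈ -166.29°.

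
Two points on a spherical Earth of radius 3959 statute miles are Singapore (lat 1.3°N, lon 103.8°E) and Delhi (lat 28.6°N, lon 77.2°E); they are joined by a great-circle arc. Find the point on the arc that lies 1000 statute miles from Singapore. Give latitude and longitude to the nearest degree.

From cos δ = sin φ₁ sin φ₂ + cos φ₁ cos φ₂ cos Δλ, the central angle is δ ≈ 0.651 rad (37.3°). The total great-circle distance is δ·R ≈ 0.651 × 3959 ≈ 2576 mi, so the target fraction is f = 1000/2576 ≈ 0.388.
Interpolate at f ≈ 0.388 with slerp weights a = sin((1−f)δ)/sin δ ≈ 0.640, b = sin(fδ)/sin δ ≈ 0.413.
p = a·p₁ + b·p₂ ≈ (-0.072, 0.975, 0.212); φ = arcsin(p_z) ≈ 12.24°, λ = atan2(p_y, p_x) ≈ 94.25°.

≈ lat 12°N, lon 94°E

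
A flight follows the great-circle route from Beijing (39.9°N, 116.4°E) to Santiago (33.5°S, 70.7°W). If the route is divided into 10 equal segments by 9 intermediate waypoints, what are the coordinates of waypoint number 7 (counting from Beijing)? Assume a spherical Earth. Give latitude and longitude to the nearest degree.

Write both endpoints as unit vectors p₁, p₂ with components (cos φ cos λ, cos φ sin λ, sin φ).
The central angle between the endpoints is δ = arccos(p₁·p₂) ≈ 2.992 rad (171.4°).
Interpolate at f = 7/10 with slerp weights a = sin((1−f)δ)/sin δ ≈ 5.253, b = sin(fδ)/sin δ ≈ 5.818.
p = a·p₁ + b·p₂ ≈ (-0.188, -0.969, 0.158); φ = arcsin(p_z) ≈ 9.12°, λ = atan2(p_y, p_x) ≈ -101.00°.

≈ 9°N, 101°W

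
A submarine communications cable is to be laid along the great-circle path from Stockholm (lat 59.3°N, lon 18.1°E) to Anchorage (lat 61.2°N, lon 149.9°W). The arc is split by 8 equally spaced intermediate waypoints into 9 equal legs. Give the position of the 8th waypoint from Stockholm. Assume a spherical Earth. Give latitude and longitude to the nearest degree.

Write both endpoints as unit vectors p₁, p₂ with components (cos φ cos λ, cos φ sin λ, sin φ).
The central angle between the endpoints is δ = arccos(p₁·p₂) ≈ 1.032 rad (59.1°).
Interpolate at f = 8/9 with slerp weights a = sin((1−f)δ)/sin δ ≈ 0.133, b = sin(fδ)/sin δ ≈ 0.925.
p = a·p₁ + b·p₂ ≈ (-0.321, -0.202, 0.925); φ = arcsin(p_z) ≈ 67.71°, λ = atan2(p_y, p_x) ≈ -147.76°.

≈ lat 68°N, lon 148°W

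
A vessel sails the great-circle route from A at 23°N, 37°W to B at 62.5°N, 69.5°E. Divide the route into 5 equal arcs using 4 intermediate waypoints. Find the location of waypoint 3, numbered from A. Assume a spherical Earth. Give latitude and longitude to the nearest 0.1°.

≈ 59.6°N, 3.3°E

Convert each endpoint to a unit vector on the sphere (x = cos φ cos λ, y = cos φ sin λ, z = sin φ).
The central angle between the endpoints is δ = arccos(p₁·p₂) ≈ 1.343 rad (76.9°).
Interpolate at f = 3/5 with slerp weights a = sin((1−f)δ)/sin δ ≈ 0.525, b = sin(fδ)/sin δ ≈ 0.741.
p = a·p₁ + b·p₂ ≈ (0.506, 0.029, 0.862); φ = arcsin(p_z) ≈ 59.55°, λ = atan2(p_y, p_x) ≈ 3.31°.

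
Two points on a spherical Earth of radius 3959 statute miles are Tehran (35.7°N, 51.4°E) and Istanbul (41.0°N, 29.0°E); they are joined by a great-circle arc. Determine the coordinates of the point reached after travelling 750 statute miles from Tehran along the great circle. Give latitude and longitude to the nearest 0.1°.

≈ 39.4°N, 38.5°E

Convert each endpoint to a unit vector on the sphere (x = cos φ cos λ, y = cos φ sin λ, z = sin φ).
The central angle between the endpoints is δ = arccos(p₁·p₂) ≈ 0.319 rad (18.3°). The total great-circle distance is δ·R ≈ 0.319 × 3959 ≈ 1264 mi, so the target fraction is f = 750/1264 ≈ 0.593.
Interpolate at f ≈ 0.593 with slerp weights a = sin((1−f)δ)/sin δ ≈ 0.412, b = sin(fδ)/sin δ ≈ 0.600.
p = a·p₁ + b·p₂ ≈ (0.605, 0.481, 0.634); φ = arcsin(p_z) ≈ 39.37°, λ = atan2(p_y, p_x) ≈ 38.50°.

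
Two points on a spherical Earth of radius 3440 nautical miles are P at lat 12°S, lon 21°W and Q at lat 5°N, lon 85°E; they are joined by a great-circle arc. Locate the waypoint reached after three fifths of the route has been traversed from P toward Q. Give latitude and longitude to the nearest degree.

The haversine formula gives a central angle δ ≈ 1.862 rad (106.7°) between the endpoints.
Interpolate at f = 3/5 with slerp weights a = sin((1−f)δ)/sin δ ≈ 0.707, b = sin(fδ)/sin δ ≈ 0.938.
p = a·p₁ + b·p₂ ≈ (0.727, 0.683, -0.065); φ = arcsin(p_z) ≈ -3.74°, λ = atan2(p_y, p_x) ≈ 43.20°.

≈ lat 4°S, lon 43°E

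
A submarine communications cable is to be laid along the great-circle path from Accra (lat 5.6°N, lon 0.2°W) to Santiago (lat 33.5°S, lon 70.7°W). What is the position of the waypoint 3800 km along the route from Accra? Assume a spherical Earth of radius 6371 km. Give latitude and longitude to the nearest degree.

≈ lat 14°S, lon 28°W

Convert each endpoint to a unit vector on the sphere (x = cos φ cos λ, y = cos φ sin λ, z = sin φ).
The central angle between the endpoints is δ = arccos(p₁·p₂) ≈ 1.346 rad (77.1°). The total great-circle distance is δ·R ≈ 1.346 × 6371 ≈ 8574 km, so the target fraction is f = 3800/8574 ≈ 0.443.
Interpolate at f ≈ 0.443 with slerp weights a = sin((1−f)δ)/sin δ ≈ 0.699, b = sin(fδ)/sin δ ≈ 0.576.
p = a·p₁ + b·p₂ ≈ (0.854, -0.456, -0.250); φ = arcsin(p_z) ≈ -14.47°, λ = atan2(p_y, p_x) ≈ -28.09°.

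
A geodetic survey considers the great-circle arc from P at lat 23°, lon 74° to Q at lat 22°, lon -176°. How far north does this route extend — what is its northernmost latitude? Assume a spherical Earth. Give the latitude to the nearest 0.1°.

The great circle lies in the plane with unit normal n̂ = (p₁ × p₂)/|p₁ × p₂|.
Here n̂_z ≈ +0.811; the vertex latitude is φ_max = arccos|n̂_z| ≈ 35.8°.
Check via Clairaut: cos φ_max = |cos φ₁| · sin C = cos(23.0°)·sin(61.7°) ≈ 0.811, again giving ≈ 35.8°.

≈ 35.8°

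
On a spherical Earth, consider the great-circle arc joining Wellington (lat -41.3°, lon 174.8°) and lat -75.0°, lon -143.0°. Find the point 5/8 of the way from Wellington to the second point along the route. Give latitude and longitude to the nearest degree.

≈ lat -64°, lon -170°

Write both endpoints as unit vectors p₁, p₂ with components (cos φ cos λ, cos φ sin λ, sin φ).
The central angle between the endpoints is δ = arccos(p₁·p₂) ≈ 0.674 rad (38.6°).
Interpolate at f = 5/8 with slerp weights a = sin((1−f)δ)/sin δ ≈ 0.401, b = sin(fδ)/sin δ ≈ 0.655.
p = a·p₁ + b·p₂ ≈ (-0.435, -0.075, -0.897); φ = arcsin(p_z) ≈ -63.80°, λ = atan2(p_y, p_x) ≈ -170.25°.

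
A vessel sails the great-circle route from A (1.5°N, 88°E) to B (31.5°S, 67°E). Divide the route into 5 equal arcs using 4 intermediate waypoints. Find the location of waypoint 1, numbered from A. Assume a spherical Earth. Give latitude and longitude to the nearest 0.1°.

Write both endpoints as unit vectors p₁, p₂ with components (cos φ cos λ, cos φ sin λ, sin φ).
The central angle between the endpoints is δ = arccos(p₁·p₂) ≈ 0.673 rad (38.6°).
Interpolate at f = 1/5 with slerp weights a = sin((1−f)δ)/sin δ ≈ 0.823, b = sin(fδ)/sin δ ≈ 0.215.
p = a·p₁ + b·p₂ ≈ (0.100, 0.991, -0.091); φ = arcsin(p_z) ≈ -5.22°, λ = atan2(p_y, p_x) ≈ 84.21°.

≈ (5.2°S, 84.2°E)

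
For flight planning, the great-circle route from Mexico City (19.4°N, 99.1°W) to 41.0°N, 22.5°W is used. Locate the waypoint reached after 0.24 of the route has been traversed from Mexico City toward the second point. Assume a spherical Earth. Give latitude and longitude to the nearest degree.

≈ 29°N, 84°W

From cos δ = sin φ₁ sin φ₂ + cos φ₁ cos φ₂ cos Δλ, the central angle is δ ≈ 1.178 rad (67.5°).
Interpolate at f = 0.24 with slerp weights a = sin((1−f)δ)/sin δ ≈ 0.845, b = sin(fδ)/sin δ ≈ 0.302.
p = a·p₁ + b·p₂ ≈ (0.085, -0.874, 0.479); φ = arcsin(p_z) ≈ 28.60°, λ = atan2(p_y, p_x) ≈ -84.48°.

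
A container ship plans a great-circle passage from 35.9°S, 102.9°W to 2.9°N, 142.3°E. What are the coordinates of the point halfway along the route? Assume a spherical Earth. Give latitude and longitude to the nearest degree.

The haversine formula gives a central angle δ ≈ 1.949 rad (111.7°) between the endpoints.
Interpolate at f = 1/2 with slerp weights a = sin((1−f)δ)/sin δ ≈ 0.890, b = sin(fδ)/sin δ ≈ 0.890.
p = a·p₁ + b·p₂ ≈ (-0.864, -0.159, -0.477); φ = arcsin(p_z) ≈ -28.49°, λ = atan2(p_y, p_x) ≈ -169.56°.

≈ 28°S, 170°W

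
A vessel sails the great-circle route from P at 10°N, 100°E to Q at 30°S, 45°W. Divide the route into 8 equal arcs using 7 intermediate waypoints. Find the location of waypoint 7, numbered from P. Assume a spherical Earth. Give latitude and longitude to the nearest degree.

The haversine formula gives a central angle δ ≈ 2.474 rad (141.8°) between the endpoints.
Interpolate at f = 7/8 with slerp weights a = sin((1−f)δ)/sin δ ≈ 0.492, b = sin(fδ)/sin δ ≈ 1.339.
p = a·p₁ + b·p₂ ≈ (0.736, -0.343, -0.584); φ = arcsin(p_z) ≈ -35.73°, λ = atan2(p_y, p_x) ≈ -24.99°.

≈ 36°S, 25°W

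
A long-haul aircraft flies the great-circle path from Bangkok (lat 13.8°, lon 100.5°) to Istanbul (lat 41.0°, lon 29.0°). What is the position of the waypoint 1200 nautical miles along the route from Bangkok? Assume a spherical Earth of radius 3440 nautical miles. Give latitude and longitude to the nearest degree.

≈ lat 26°, lon 83°

From cos δ = sin φ₁ sin φ₂ + cos φ₁ cos φ₂ cos Δλ, the central angle is δ ≈ 1.171 rad (67.1°). The total great-circle distance is δ·R ≈ 1.171 × 3440 ≈ 4029 nmi, so the target fraction is f = 1200/4029 ≈ 0.298.
Interpolate at f ≈ 0.298 with slerp weights a = sin((1−f)δ)/sin δ ≈ 0.795, b = sin(fδ)/sin δ ≈ 0.371.
p = a·p₁ + b·p₂ ≈ (0.104, 0.895, 0.433); φ = arcsin(p_z) ≈ 25.67°, λ = atan2(p_y, p_x) ≈ 83.36°.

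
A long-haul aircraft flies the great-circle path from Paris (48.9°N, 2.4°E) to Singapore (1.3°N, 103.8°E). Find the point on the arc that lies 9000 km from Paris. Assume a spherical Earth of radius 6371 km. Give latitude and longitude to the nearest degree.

≈ (13°N, 94°E)

The haversine formula gives a central angle δ ≈ 1.684 rad (96.5°) between the endpoints. The total great-circle distance is δ·R ≈ 1.684 × 6371 ≈ 10728 km, so the target fraction is f = 9000/10728 ≈ 0.839.
Interpolate at f ≈ 0.839 with slerp weights a = sin((1−f)δ)/sin δ ≈ 0.270, b = sin(fδ)/sin δ ≈ 0.994.
p = a·p₁ + b·p₂ ≈ (-0.060, 0.972, 0.226); φ = arcsin(p_z) ≈ 13.04°, λ = atan2(p_y, p_x) ≈ 93.53°.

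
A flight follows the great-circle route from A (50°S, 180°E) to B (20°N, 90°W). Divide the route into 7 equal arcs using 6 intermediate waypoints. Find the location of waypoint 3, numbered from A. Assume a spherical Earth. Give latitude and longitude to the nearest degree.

From cos δ = sin φ₁ sin φ₂ + cos φ₁ cos φ₂ cos Δλ, the central angle is δ ≈ 1.836 rad (105.2°).
Interpolate at f = 3/7 with slerp weights a = sin((1−f)δ)/sin δ ≈ 0.898, b = sin(fδ)/sin δ ≈ 0.734.
p = a·p₁ + b·p₂ ≈ (-0.577, -0.689, -0.437); φ = arcsin(p_z) ≈ -25.93°, λ = atan2(p_y, p_x) ≈ -129.95°.

≈ (26°S, 130°W)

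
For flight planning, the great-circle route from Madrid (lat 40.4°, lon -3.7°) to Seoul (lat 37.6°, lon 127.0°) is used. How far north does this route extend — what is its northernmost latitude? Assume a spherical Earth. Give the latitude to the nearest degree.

≈ 63°

The great circle lies in the plane with unit normal n̂ = (p₁ × p₂)/|p₁ × p₂|.
Here n̂_z ≈ +0.457; the vertex latitude is φ_max = arccos|n̂_z| ≈ 62.8°.
Check via Clairaut: cos φ_max = |cos φ₁| · sin C = cos(40.4°)·sin(36.9°) ≈ 0.457, again giving ≈ 62.8°.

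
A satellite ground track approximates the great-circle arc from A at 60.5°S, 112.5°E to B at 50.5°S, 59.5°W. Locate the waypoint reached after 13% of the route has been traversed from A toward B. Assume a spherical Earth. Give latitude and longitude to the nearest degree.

≈ 69°S, 110°E

Convert each endpoint to a unit vector on the sphere (x = cos φ cos λ, y = cos φ sin λ, z = sin φ).
The central angle between the endpoints is δ = arccos(p₁·p₂) ≈ 1.201 rad (68.8°).
Interpolate at f = 0.13 with slerp weights a = sin((1−f)δ)/sin δ ≈ 0.928, b = sin(fδ)/sin δ ≈ 0.167.
p = a·p₁ + b·p₂ ≈ (-0.121, 0.331, -0.936); φ = arcsin(p_z) ≈ -69.39°, λ = atan2(p_y, p_x) ≈ 110.10°.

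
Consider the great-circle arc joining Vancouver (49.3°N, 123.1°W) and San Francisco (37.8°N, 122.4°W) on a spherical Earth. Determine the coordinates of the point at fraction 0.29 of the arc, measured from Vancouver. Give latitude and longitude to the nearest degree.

≈ 46°N, 123°W

Write both endpoints as unit vectors p₁, p₂ with components (cos φ cos λ, cos φ sin λ, sin φ).
The central angle between the endpoints is δ = arccos(p₁·p₂) ≈ 0.201 rad (11.5°).
Interpolate at f = 0.29 with slerp weights a = sin((1−f)δ)/sin δ ≈ 0.712, b = sin(fδ)/sin δ ≈ 0.292.
p = a·p₁ + b·p₂ ≈ (-0.377, -0.584, 0.719); φ = arcsin(p_z) ≈ 45.97°, λ = atan2(p_y, p_x) ≈ -122.87°.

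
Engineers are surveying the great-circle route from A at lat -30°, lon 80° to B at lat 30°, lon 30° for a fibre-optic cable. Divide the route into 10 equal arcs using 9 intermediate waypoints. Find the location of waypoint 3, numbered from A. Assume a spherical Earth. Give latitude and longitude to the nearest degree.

≈ lat -12°, lon 64°

Convert each endpoint to a unit vector on the sphere (x = cos φ cos λ, y = cos φ sin λ, z = sin φ).
The central angle between the endpoints is δ = arccos(p₁·p₂) ≈ 1.337 rad (76.6°).
Interpolate at f = 3/10 with slerp weights a = sin((1−f)δ)/sin δ ≈ 0.828, b = sin(fδ)/sin δ ≈ 0.401.
p = a·p₁ + b·p₂ ≈ (0.425, 0.880, -0.213); φ = arcsin(p_z) ≈ -12.31°, λ = atan2(p_y, p_x) ≈ 64.19°.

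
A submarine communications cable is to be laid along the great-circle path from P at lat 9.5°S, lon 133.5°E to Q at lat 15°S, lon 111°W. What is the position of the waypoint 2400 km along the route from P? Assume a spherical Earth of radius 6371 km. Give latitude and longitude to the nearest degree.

≈ lat 16°S, lon 155°E

The haversine formula gives a central angle δ ≈ 1.947 rad (111.6°) between the endpoints. The total great-circle distance is δ·R ≈ 1.947 × 6371 ≈ 12405 km, so the target fraction is f = 2400/12405 ≈ 0.193.
Interpolate at f ≈ 0.193 with slerp weights a = sin((1−f)δ)/sin δ ≈ 1.075, b = sin(fδ)/sin δ ≈ 0.396.
p = a·p₁ + b·p₂ ≈ (-0.867, 0.413, -0.280); φ = arcsin(p_z) ≈ -16.25°, λ = atan2(p_y, p_x) ≈ 154.55°.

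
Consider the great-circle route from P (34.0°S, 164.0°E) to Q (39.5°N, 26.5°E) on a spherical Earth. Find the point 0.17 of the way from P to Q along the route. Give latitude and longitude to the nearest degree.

Convert each endpoint to a unit vector on the sphere (x = cos φ cos λ, y = cos φ sin λ, z = sin φ).
The central angle between the endpoints is δ = arccos(p₁·p₂) ≈ 2.545 rad (145.8°).
Interpolate at f = 0.17 with slerp weights a = sin((1−f)δ)/sin δ ≈ 1.525, b = sin(fδ)/sin δ ≈ 0.746.
p = a·p₁ + b·p₂ ≈ (-0.700, 0.606, -0.378); φ = arcsin(p_z) ≈ -22.22°, λ = atan2(p_y, p_x) ≈ 139.14°.

≈ (22°S, 139°E)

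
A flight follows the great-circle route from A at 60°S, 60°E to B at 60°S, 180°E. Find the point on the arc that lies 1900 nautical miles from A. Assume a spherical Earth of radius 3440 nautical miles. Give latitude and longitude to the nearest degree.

Write both endpoints as unit vectors p₁, p₂ with components (cos φ cos λ, cos φ sin λ, sin φ).
The central angle between the endpoints is δ = arccos(p₁·p₂) ≈ 0.896 rad (51.3°). The total great-circle distance is δ·R ≈ 0.896 × 3440 ≈ 3081 nmi, so the target fraction is f = 1900/3081 ≈ 0.617.
Interpolate at f ≈ 0.617 with slerp weights a = sin((1−f)δ)/sin δ ≈ 0.431, b = sin(fδ)/sin δ ≈ 0.672.
p = a·p₁ + b·p₂ ≈ (-0.228, 0.187, -0.956); φ = arcsin(p_z) ≈ -72.85°, λ = atan2(p_y, p_x) ≈ 140.71°.

≈ 73°S, 141°E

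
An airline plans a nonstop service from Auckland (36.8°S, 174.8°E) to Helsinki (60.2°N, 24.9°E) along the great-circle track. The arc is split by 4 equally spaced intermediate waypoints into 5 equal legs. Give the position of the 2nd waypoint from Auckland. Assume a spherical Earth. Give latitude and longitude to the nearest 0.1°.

Convert each endpoint to a unit vector on the sphere (x = cos φ cos λ, y = cos φ sin λ, z = sin φ).
The central angle between the endpoints is δ = arccos(p₁·p₂) ≈ 2.614 rad (149.8°).
Interpolate at f = 2/5 with slerp weights a = sin((1−f)δ)/sin δ ≈ 1.987, b = sin(fδ)/sin δ ≈ 1.719.
p = a·p₁ + b·p₂ ≈ (-0.809, 0.504, 0.302); φ = arcsin(p_z) ≈ 17.55°, λ = atan2(p_y, p_x) ≈ 148.10°.

≈ (17.6°N, 148.1°E)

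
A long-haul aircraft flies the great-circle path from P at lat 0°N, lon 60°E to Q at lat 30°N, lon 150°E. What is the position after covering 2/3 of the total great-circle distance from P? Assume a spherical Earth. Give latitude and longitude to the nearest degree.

Write both endpoints as unit vectors p₁, p₂ with components (cos φ cos λ, cos φ sin λ, sin φ).
The central angle between the endpoints is δ = arccos(p₁·p₂) ≈ 1.571 rad (90.0°).
Interpolate at f = 2/3 with slerp weights a = sin((1−f)δ)/sin δ ≈ 0.500, b = sin(fδ)/sin δ ≈ 0.866.
p = a·p₁ + b·p₂ ≈ (-0.400, 0.808, 0.433); φ = arcsin(p_z) ≈ 25.66°, λ = atan2(p_y, p_x) ≈ 116.31°.

≈ lat 26°N, lon 116°E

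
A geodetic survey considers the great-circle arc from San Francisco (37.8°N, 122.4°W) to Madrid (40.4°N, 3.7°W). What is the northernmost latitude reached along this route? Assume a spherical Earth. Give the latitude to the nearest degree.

≈ 58°N

The great circle lies in the plane with unit normal n̂ = (p₁ × p₂)/|p₁ × p₂|.
Here n̂_z ≈ +0.531; the vertex latitude is φ_max = arccos|n̂_z| ≈ 57.9°.
Check via Clairaut: cos φ_max = |cos φ₁| · sin C = cos(37.8°)·sin(42.2°) ≈ 0.531, again giving ≈ 57.9°.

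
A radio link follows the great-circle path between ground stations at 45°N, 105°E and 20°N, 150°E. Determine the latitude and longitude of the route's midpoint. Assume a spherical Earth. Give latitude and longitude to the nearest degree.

≈ 35°N, 131°E

Convert each endpoint to a unit vector on the sphere (x = cos φ cos λ, y = cos φ sin λ, z = sin φ).
The central angle between the endpoints is δ = arccos(p₁·p₂) ≈ 0.779 rad (44.6°).
Interpolate at f = 1/2 with slerp weights a = sin((1−f)δ)/sin δ ≈ 0.540, b = sin(fδ)/sin δ ≈ 0.540.
p = a·p₁ + b·p₂ ≈ (-0.539, 0.623, 0.567); φ = arcsin(p_z) ≈ 34.54°, λ = atan2(p_y, p_x) ≈ 130.85°.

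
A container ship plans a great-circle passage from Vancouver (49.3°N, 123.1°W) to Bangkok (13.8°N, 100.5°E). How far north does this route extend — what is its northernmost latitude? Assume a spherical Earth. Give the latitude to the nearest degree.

The great circle lies in the plane with unit normal n̂ = (p₁ × p₂)/|p₁ × p₂|.
Here n̂_z ≈ -0.455; the vertex latitude is φ_max = arccos|n̂_z| ≈ 63.0°.
Check via Clairaut: cos φ_max = |cos φ₁| · sin C = cos(49.3°)·sin(44.2°) ≈ 0.455, again giving ≈ 63.0°.

≈ 63°N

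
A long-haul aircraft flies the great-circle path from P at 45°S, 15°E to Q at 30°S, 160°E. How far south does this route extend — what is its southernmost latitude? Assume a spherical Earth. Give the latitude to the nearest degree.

≈ 69°S

The great circle lies in the plane with unit normal n̂ = (p₁ × p₂)/|p₁ × p₂|.
Here n̂_z ≈ +0.355; the vertex latitude is φ_max = arccos|n̂_z| ≈ 69.2°.
Check via Clairaut: cos φ_max = |cos φ₁| · sin C = cos(45.0°)·sin(149.8°) ≈ 0.355, again giving ≈ 69.2°.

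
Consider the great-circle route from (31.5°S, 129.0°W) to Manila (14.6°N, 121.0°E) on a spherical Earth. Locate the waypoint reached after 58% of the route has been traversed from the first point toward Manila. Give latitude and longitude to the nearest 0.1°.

The haversine formula gives a central angle δ ≈ 1.998 rad (114.5°) between the endpoints.
Interpolate at f = 0.58 with slerp weights a = sin((1−f)δ)/sin δ ≈ 0.817, b = sin(fδ)/sin δ ≈ 1.006.
p = a·p₁ + b·p₂ ≈ (-0.940, 0.293, -0.173); φ = arcsin(p_z) ≈ -9.98°, λ = atan2(p_y, p_x) ≈ 162.67°.

≈ (10.0°S, 162.7°E)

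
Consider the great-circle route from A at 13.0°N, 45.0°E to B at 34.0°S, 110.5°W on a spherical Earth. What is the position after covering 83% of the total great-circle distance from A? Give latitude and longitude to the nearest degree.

Convert each endpoint to a unit vector on the sphere (x = cos φ cos λ, y = cos φ sin λ, z = sin φ).
The central angle between the endpoints is δ = arccos(p₁·p₂) ≈ 2.608 rad (149.4°).
Interpolate at f = 0.83 with slerp weights a = sin((1−f)δ)/sin δ ≈ 0.843, b = sin(fδ)/sin δ ≈ 1.629.
p = a·p₁ + b·p₂ ≈ (0.108, -0.684, -0.721); φ = arcsin(p_z) ≈ -46.16°, λ = atan2(p_y, p_x) ≈ -81.04°.

≈ 46°S, 81°W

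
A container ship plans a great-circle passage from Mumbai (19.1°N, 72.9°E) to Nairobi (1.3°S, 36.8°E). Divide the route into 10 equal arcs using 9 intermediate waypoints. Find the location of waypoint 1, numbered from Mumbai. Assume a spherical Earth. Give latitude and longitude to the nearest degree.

≈ 17°N, 69°E

Convert each endpoint to a unit vector on the sphere (x = cos φ cos λ, y = cos φ sin λ, z = sin φ).
The central angle between the endpoints is δ = arccos(p₁·p₂) ≈ 0.714 rad (40.9°).
Interpolate at f = 1/10 with slerp weights a = sin((1−f)δ)/sin δ ≈ 0.915, b = sin(fδ)/sin δ ≈ 0.109.
p = a·p₁ + b·p₂ ≈ (0.341, 0.892, 0.297); φ = arcsin(p_z) ≈ 17.28°, λ = atan2(p_y, p_x) ≈ 69.05°.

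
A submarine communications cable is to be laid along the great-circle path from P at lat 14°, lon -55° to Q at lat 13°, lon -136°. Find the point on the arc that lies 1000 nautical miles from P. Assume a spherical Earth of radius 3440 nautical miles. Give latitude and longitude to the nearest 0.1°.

≈ lat 16.5°, lon -72.1°

The haversine formula gives a central angle δ ≈ 1.367 rad (78.3°) between the endpoints. The total great-circle distance is δ·R ≈ 1.367 × 3440 ≈ 4703 nmi, so the target fraction is f = 1000/4703 ≈ 0.213.
Interpolate at f ≈ 0.213 with slerp weights a = sin((1−f)δ)/sin δ ≈ 0.899, b = sin(fδ)/sin δ ≈ 0.293.
p = a·p₁ + b·p₂ ≈ (0.295, -0.913, 0.283); φ = arcsin(p_z) ≈ 16.46°, λ = atan2(p_y, p_x) ≈ -72.08°.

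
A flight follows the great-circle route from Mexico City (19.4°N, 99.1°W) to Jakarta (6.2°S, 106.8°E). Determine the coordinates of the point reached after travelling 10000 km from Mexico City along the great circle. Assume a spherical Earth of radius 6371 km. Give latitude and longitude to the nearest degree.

≈ (23°N, 162°E)

Convert each endpoint to a unit vector on the sphere (x = cos φ cos λ, y = cos φ sin λ, z = sin φ).
The central angle between the endpoints is δ = arccos(p₁·p₂) ≈ 2.645 rad (151.6°). The total great-circle distance is δ·R ≈ 2.645 × 6371 ≈ 16854 km, so the target fraction is f = 10000/16854 ≈ 0.593.
Interpolate at f ≈ 0.593 with slerp weights a = sin((1−f)δ)/sin δ ≈ 1.848, b = sin(fδ)/sin δ ≈ 2.100.
p = a·p₁ + b·p₂ ≈ (-0.879, 0.278, 0.387); φ = arcsin(p_z) ≈ 22.77°, λ = atan2(p_y, p_x) ≈ 162.48°.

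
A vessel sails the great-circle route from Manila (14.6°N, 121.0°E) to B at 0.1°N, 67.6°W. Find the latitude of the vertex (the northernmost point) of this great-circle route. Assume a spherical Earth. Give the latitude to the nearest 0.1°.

≈ 60.3°N

The great circle lies in the plane with unit normal n̂ = (p₁ × p₂)/|p₁ × p₂|.
Here n̂_z ≈ +0.495; the vertex latitude is φ_max = arccos|n̂_z| ≈ 60.3°.
Check via Clairaut: cos φ_max = |cos φ₁| · sin C = cos(14.6°)·sin(30.8°) ≈ 0.495, again giving ≈ 60.3°.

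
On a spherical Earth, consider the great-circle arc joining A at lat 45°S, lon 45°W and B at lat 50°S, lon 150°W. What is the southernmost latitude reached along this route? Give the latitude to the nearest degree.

The great circle lies in the plane with unit normal n̂ = (p₁ × p₂)/|p₁ × p₂|.
Here n̂_z ≈ -0.485; the vertex latitude is φ_max = arccos|n̂_z| ≈ 61.0°.

≈ 61°S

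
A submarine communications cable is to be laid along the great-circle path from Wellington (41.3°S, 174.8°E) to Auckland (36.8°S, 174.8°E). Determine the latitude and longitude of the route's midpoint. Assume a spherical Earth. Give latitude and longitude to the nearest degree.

Write both endpoints as unit vectors p₁, p₂ with components (cos φ cos λ, cos φ sin λ, sin φ).
The central angle between the endpoints is δ = arccos(p₁·p₂) ≈ 0.079 rad (4.5°).
Interpolate at f = 1/2 with slerp weights a = sin((1−f)δ)/sin δ ≈ 0.500, b = sin(fδ)/sin δ ≈ 0.500.
p = a·p₁ + b·p₂ ≈ (-0.773, 0.070, -0.630); φ = arcsin(p_z) ≈ -39.05°, λ = atan2(p_y, p_x) ≈ 174.80°.

≈ 39°S, 175°E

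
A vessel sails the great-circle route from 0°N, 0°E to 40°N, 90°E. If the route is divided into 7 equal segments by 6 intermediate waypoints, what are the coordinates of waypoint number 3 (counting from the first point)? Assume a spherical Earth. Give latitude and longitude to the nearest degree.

≈ 24°N, 31°E

Write both endpoints as unit vectors p₁, p₂ with components (cos φ cos λ, cos φ sin λ, sin φ).
The central angle between the endpoints is δ = arccos(p₁·p₂) ≈ 1.571 rad (90.0°).
Interpolate at f = 3/7 with slerp weights a = sin((1−f)δ)/sin δ ≈ 0.782, b = sin(fδ)/sin δ ≈ 0.623.
p = a·p₁ + b·p₂ ≈ (0.782, 0.478, 0.401); φ = arcsin(p_z) ≈ 23.63°, λ = atan2(p_y, p_x) ≈ 31.42°.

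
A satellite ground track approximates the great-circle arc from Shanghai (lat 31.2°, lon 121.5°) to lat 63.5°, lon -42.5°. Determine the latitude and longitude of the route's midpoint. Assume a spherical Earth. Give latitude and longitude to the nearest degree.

≈ lat 73°, lon 105°

Write both endpoints as unit vectors p₁, p₂ with components (cos φ cos λ, cos φ sin λ, sin φ).
The central angle between the endpoints is δ = arccos(p₁·p₂) ≈ 1.474 rad (84.4°).
Interpolate at f = 1/2 with slerp weights a = sin((1−f)δ)/sin δ ≈ 0.675, b = sin(fδ)/sin δ ≈ 0.675.
p = a·p₁ + b·p₂ ≈ (-0.080, 0.289, 0.954); φ = arcsin(p_z) ≈ 72.56°, λ = atan2(p_y, p_x) ≈ 105.41°.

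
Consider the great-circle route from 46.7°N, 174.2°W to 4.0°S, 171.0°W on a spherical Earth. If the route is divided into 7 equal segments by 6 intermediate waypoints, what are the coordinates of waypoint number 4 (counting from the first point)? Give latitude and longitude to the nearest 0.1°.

Convert each endpoint to a unit vector on the sphere (x = cos φ cos λ, y = cos φ sin λ, z = sin φ).
The central angle between the endpoints is δ = arccos(p₁·p₂) ≈ 0.886 rad (50.8°).
Interpolate at f = 4/7 with slerp weights a = sin((1−f)δ)/sin δ ≈ 0.479, b = sin(fδ)/sin δ ≈ 0.626.
p = a·p₁ + b·p₂ ≈ (-0.943, -0.131, 0.305); φ = arcsin(p_z) ≈ 17.74°, λ = atan2(p_y, p_x) ≈ -172.10°.

≈ 17.7°N, 172.1°W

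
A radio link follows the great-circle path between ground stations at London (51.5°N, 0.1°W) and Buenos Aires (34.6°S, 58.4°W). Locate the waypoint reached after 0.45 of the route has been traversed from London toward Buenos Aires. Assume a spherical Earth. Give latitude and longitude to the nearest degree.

≈ 14°N, 31°W

Write both endpoints as unit vectors p₁, p₂ with components (cos φ cos λ, cos φ sin λ, sin φ).
The central angle between the endpoints is δ = arccos(p₁·p₂) ≈ 1.747 rad (100.1°).
Interpolate at f = 0.45 with slerp weights a = sin((1−f)δ)/sin δ ≈ 0.832, b = sin(fδ)/sin δ ≈ 0.719.
p = a·p₁ + b·p₂ ≈ (0.828, -0.505, 0.243); φ = arcsin(p_z) ≈ 14.09°, λ = atan2(p_y, p_x) ≈ -31.36°.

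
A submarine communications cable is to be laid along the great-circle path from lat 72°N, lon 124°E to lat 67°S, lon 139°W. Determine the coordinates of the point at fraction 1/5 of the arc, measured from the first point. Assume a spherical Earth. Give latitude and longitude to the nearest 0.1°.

Write both endpoints as unit vectors p₁, p₂ with components (cos φ cos λ, cos φ sin λ, sin φ).
The central angle between the endpoints is δ = arccos(p₁·p₂) ≈ 2.669 rad (152.9°).
Interpolate at f = 1/5 with slerp weights a = sin((1−f)δ)/sin δ ≈ 1.855, b = sin(fδ)/sin δ ≈ 1.117.
p = a·p₁ + b·p₂ ≈ (-0.650, 0.189, 0.736); φ = arcsin(p_z) ≈ 47.42°, λ = atan2(p_y, p_x) ≈ 163.78°.

≈ lat 47.4°N, lon 163.8°E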